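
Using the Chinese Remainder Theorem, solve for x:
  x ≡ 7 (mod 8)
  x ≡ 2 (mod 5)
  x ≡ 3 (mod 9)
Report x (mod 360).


Moduli 8, 5, 9 are pairwise coprime; by CRT there is a unique solution modulo M = 8 · 5 · 9 = 360.
Solve pairwise, accumulating the modulus:
  Start with x ≡ 7 (mod 8).
  Combine with x ≡ 2 (mod 5): since gcd(8, 5) = 1, we get a unique residue mod 40.
    Write x = 7 + 8·t and substitute into x ≡ 2 (mod 5): 8·t ≡ 2 − 7 = -5 (mod 5).
    Reduce coefficients mod 5: 3·t ≡ 0 (mod 5).
    The inverse of 3 mod 5 is 2 (since 3·2 = 6 = 1·5 + 1), so t ≡ 2·0 = 0 ≡ 0 (mod 5).
    Then x = 7 + 8·0 = 7, valid modulo lcm(8, 5) = 40: x ≡ 7 (mod 40).
  Combine with x ≡ 3 (mod 9): since gcd(40, 9) = 1, we get a unique residue mod 360.
    Write x = 7 + 40·t and substitute into x ≡ 3 (mod 9): 40·t ≡ 3 − 7 = -4 (mod 9).
    Reduce coefficients mod 9: 4·t ≡ 5 (mod 9).
    The inverse of 4 mod 9 is 7 (since 4·7 = 28 = 3·9 + 1), so t ≡ 7·5 = 35 ≡ 8 (mod 9).
    Then x = 7 + 40·8 = 327, valid modulo lcm(40, 9) = 360: x ≡ 327 (mod 360).
Verify: 327 mod 8 = 7 ✓, 327 mod 5 = 2 ✓, 327 mod 9 = 3 ✓.

x ≡ 327 (mod 360).


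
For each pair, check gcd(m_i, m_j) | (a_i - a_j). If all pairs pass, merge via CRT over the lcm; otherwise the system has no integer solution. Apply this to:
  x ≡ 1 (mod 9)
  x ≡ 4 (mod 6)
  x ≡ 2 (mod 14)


Moduli 9, 6, 14 are not pairwise coprime, so CRT works modulo lcm(m_i) when all pairwise compatibility conditions hold.
Pairwise compatibility: gcd(m_i, m_j) must divide a_i - a_j for every pair.
Merge one congruence at a time:
  Start: x ≡ 1 (mod 9).
  Combine with x ≡ 4 (mod 6): gcd(9, 6) = 3; 4 - 1 = 3, which IS divisible by 3, so compatible.
    Write x = 1 + 9·t and substitute into x ≡ 4 (mod 6): 9·t ≡ 4 − 1 = 3 (mod 6).
    Divide the congruence (and modulus) by g = 3: 3·t ≡ 1 (mod 2).
    Reduce coefficients mod 2: 1·t ≡ 1 (mod 2).
    So t ≡ 1 (mod 2).
    Then x = 1 + 9·1 = 10, valid modulo lcm(9, 6) = 18: x ≡ 10 (mod 18).
  Combine with x ≡ 2 (mod 14): gcd(18, 14) = 2; 2 - 10 = -8, which IS divisible by 2, so compatible.
    Write x = 10 + 18·t and substitute into x ≡ 2 (mod 14): 18·t ≡ 2 − 10 = -8 (mod 14).
    Divide the congruence (and modulus) by g = 2: 9·t ≡ -4 (mod 7).
    Reduce coefficients mod 7: 2·t ≡ 3 (mod 7).
    The inverse of 2 mod 7 is 4 (since 2·4 = 8 = 1·7 + 1), so t ≡ 4·3 = 12 ≡ 5 (mod 7).
    Then x = 10 + 18·5 = 100, valid modulo lcm(18, 14) = 126: x ≡ 100 (mod 126).
Verify: 100 mod 9 = 1, 100 mod 6 = 4, 100 mod 14 = 2.

x ≡ 100 (mod 126).


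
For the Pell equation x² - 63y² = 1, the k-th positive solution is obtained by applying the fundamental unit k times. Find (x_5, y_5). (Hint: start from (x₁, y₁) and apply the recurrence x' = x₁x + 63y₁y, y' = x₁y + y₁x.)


Step 1: Find the fundamental solution (x₁, y₁) of x² - 63y² = 1.
  Expand √63 as a continued fraction. a₀ = ⌊√63⌋ = 7; iterate m_{k+1} = d_k·a_k − m_k, d_{k+1} = (63 − m_{k+1}²)/d_k, a_{k+1} = ⌊(a₀ + m_{k+1})/d_{k+1}⌋ (starting m₀ = 0, d₀ = 1), with convergents p_k = a_k·p_{k-1} + p_{k-2}, q_k = a_k·q_{k-1} + q_{k-2} (p₋₁ = 1, q₋₁ = 0):
  k = 0: a₀ = 7; p₀/q₀ = 7/1; p₀² − 63·q₀² = 49 − 63 = -14.
  k = 1: m = 7, d = 14, a = ⌊(7 + 7)/14⌋ = 1; p/q = (1·7 + 1)/(1·1 + 0) = 8/1; p² − 63·q² = 64 − 63 = 1.
  The first convergent with p² − 63·q² = 1 gives the fundamental solution (x₁, y₁) = (8, 1).
Step 2: Apply the recurrence (x_{n+1}, y_{n+1}) = (x₁x_n + 63y₁y_n, x₁y_n + y₁x_n) repeatedly.
  From (x_1, y_1) = (8, 1): x_2 = 8·8 + 63·1·1 = 127; y_2 = 8·1 + 1·8 = 16.
  From (x_2, y_2) = (127, 16): x_3 = 8·127 + 63·1·16 = 2024; y_3 = 8·16 + 1·127 = 255.
  From (x_3, y_3) = (2024, 255): x_4 = 8·2024 + 63·1·255 = 32257; y_4 = 8·255 + 1·2024 = 4064.
  From (x_4, y_4) = (32257, 4064): x_5 = 8·32257 + 63·1·4064 = 514088; y_5 = 8·4064 + 1·32257 = 64769.
Step 3: Verify x_5² - 63·y_5² = 264286471744 - 264286471743 = 1 (should be 1). ✓

(x_1, y_1) = (8, 1); (x_5, y_5) = (514088, 64769).


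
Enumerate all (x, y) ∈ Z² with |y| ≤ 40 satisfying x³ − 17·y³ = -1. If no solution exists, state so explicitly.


The equation is x³ - 17y³ = -1. For fixed y, x³ = 17·y³ − 1, so a solution requires the RHS to be a perfect cube.
Strategy: iterate y from -40 to 40, compute RHS = 17·y³ − 1, and check whether it is a (positive or negative) perfect cube.
Check small values of y:
  y = 0: RHS = -1 = (-1)³ ⇒ x = -1 works.
  y = 1: RHS = 16 is not a perfect cube.
  y = -1: RHS = -18 is not a perfect cube.
  y = 2: RHS = 135 is not a perfect cube.
  y = -2: RHS = -137 is not a perfect cube.
  y = 3: RHS = 458 is not a perfect cube.
  y = -3: RHS = -460 is not a perfect cube.
Continuing, at y = -7: RHS = -5832 = (-18)³ ⇒ x = -18 works.
Searching the remaining y in |y| ≤ 40 finds no further solutions.
Collected solutions: (-1, 0), (-18, -7).

Solutions (with |y| ≤ 40): (-1, 0), (-18, -7).


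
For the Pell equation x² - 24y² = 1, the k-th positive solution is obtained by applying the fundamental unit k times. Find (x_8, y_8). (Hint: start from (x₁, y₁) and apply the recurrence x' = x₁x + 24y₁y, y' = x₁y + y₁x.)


Step 1: Find the fundamental solution (x₁, y₁) of x² - 24y² = 1.
  Expand √24 as a continued fraction. a₀ = ⌊√24⌋ = 4; iterate m_{k+1} = d_k·a_k − m_k, d_{k+1} = (24 − m_{k+1}²)/d_k, a_{k+1} = ⌊(a₀ + m_{k+1})/d_{k+1}⌋ (starting m₀ = 0, d₀ = 1), with convergents p_k = a_k·p_{k-1} + p_{k-2}, q_k = a_k·q_{k-1} + q_{k-2} (p₋₁ = 1, q₋₁ = 0):
  k = 0: a₀ = 4; p₀/q₀ = 4/1; p₀² − 24·q₀² = 16 − 24 = -8.
  k = 1: m = 4, d = 8, a = ⌊(4 + 4)/8⌋ = 1; p/q = (1·4 + 1)/(1·1 + 0) = 5/1; p² − 24·q² = 25 − 24 = 1.
  The first convergent with p² − 24·q² = 1 gives the fundamental solution (x₁, y₁) = (5, 1).
Step 2: Apply the recurrence (x_{n+1}, y_{n+1}) = (x₁x_n + 24y₁y_n, x₁y_n + y₁x_n) repeatedly.
  From (x_1, y_1) = (5, 1): x_2 = 5·5 + 24·1·1 = 49; y_2 = 5·1 + 1·5 = 10.
  From (x_2, y_2) = (49, 10): x_3 = 5·49 + 24·1·10 = 485; y_3 = 5·10 + 1·49 = 99.
  From (x_3, y_3) = (485, 99): x_4 = 5·485 + 24·1·99 = 4801; y_4 = 5·99 + 1·485 = 980.
  From (x_4, y_4) = (4801, 980): x_5 = 5·4801 + 24·1·980 = 47525; y_5 = 5·980 + 1·4801 = 9701.
  From (x_5, y_5) = (47525, 9701): x_6 = 5·47525 + 24·1·9701 = 470449; y_6 = 5·9701 + 1·47525 = 96030.
  From (x_6, y_6) = (470449, 96030): x_7 = 5·470449 + 24·1·96030 = 4656965; y_7 = 5·96030 + 1·470449 = 950599.
  From (x_7, y_7) = (4656965, 950599): x_8 = 5·4656965 + 24·1·950599 = 46099201; y_8 = 5·950599 + 1·4656965 = 9409960.
Step 3: Verify x_8² - 24·y_8² = 2125136332838401 - 2125136332838400 = 1 (should be 1). ✓

(x_1, y_1) = (5, 1); (x_8, y_8) = (46099201, 9409960).


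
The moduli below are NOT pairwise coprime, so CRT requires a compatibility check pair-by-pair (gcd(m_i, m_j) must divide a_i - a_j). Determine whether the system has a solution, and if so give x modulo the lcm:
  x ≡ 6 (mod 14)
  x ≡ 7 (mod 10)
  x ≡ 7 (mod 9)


Moduli 14, 10, 9 are not pairwise coprime, so CRT works modulo lcm(m_i) when all pairwise compatibility conditions hold.
Pairwise compatibility: gcd(m_i, m_j) must divide a_i - a_j for every pair.
Merge one congruence at a time:
  Start: x ≡ 6 (mod 14).
  Combine with x ≡ 7 (mod 10): gcd(14, 10) = 2, and 7 - 6 = 1 is NOT divisible by 2.
    ⇒ system is inconsistent (no integer solution).

No solution (the system is inconsistent).


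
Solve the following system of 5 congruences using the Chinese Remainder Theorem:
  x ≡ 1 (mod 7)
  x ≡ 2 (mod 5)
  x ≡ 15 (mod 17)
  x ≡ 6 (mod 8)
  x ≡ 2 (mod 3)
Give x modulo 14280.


Product of moduli M = 7 · 5 · 17 · 8 · 3 = 14280.
Merge one congruence at a time:
  Start: x ≡ 1 (mod 7).
  Combine with x ≡ 2 (mod 5); new modulus lcm = 35.
    Write x = 1 + 7·t and substitute into x ≡ 2 (mod 5): 7·t ≡ 2 − 1 = 1 (mod 5).
    Reduce coefficients mod 5: 2·t ≡ 1 (mod 5).
    The inverse of 2 mod 5 is 3 (since 2·3 = 6 = 1·5 + 1), so t ≡ 3·1 = 3 ≡ 3 (mod 5).
    Then x = 1 + 7·3 = 22, valid modulo lcm(7, 5) = 35: x ≡ 22 (mod 35).
  Combine with x ≡ 15 (mod 17); new modulus lcm = 595.
    Write x = 22 + 35·t and substitute into x ≡ 15 (mod 17): 35·t ≡ 15 − 22 = -7 (mod 17).
    Reduce coefficients mod 17: 1·t ≡ 10 (mod 17).
    So t ≡ 10 (mod 17).
    Then x = 22 + 35·10 = 372, valid modulo lcm(35, 17) = 595: x ≡ 372 (mod 595).
  Combine with x ≡ 6 (mod 8); new modulus lcm = 4760.
    Write x = 372 + 595·t and substitute into x ≡ 6 (mod 8): 595·t ≡ 6 − 372 = -366 (mod 8).
    Reduce coefficients mod 8: 3·t ≡ 2 (mod 8).
    The inverse of 3 mod 8 is 3 (since 3·3 = 9 = 1·8 + 1), so t ≡ 3·2 = 6 ≡ 6 (mod 8).
    Then x = 372 + 595·6 = 3942, valid modulo lcm(595, 8) = 4760: x ≡ 3942 (mod 4760).
  Combine with x ≡ 2 (mod 3); new modulus lcm = 14280.
    Write x = 3942 + 4760·t and substitute into x ≡ 2 (mod 3): 4760·t ≡ 2 − 3942 = -3940 (mod 3).
    Reduce coefficients mod 3: 2·t ≡ 2 (mod 3).
    The inverse of 2 mod 3 is 2 (since 2·2 = 4 = 1·3 + 1), so t ≡ 2·2 = 4 ≡ 1 (mod 3).
    Then x = 3942 + 4760·1 = 8702, valid modulo lcm(4760, 3) = 14280: x ≡ 8702 (mod 14280).
Verify against each original: 8702 mod 7 = 1, 8702 mod 5 = 2, 8702 mod 17 = 15, 8702 mod 8 = 6, 8702 mod 3 = 2.

x ≡ 8702 (mod 14280).


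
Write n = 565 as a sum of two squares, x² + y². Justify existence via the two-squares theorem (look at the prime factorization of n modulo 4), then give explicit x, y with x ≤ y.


Step 1: Factor n = 565 = 5 · 113.
Step 2: Check the mod-4 condition on each prime factor: 5 ≡ 1 (mod 4), exponent 1; 113 ≡ 1 (mod 4), exponent 1.
All primes ≡ 3 (mod 4) appear to even exponent (or don't appear), so by the two-squares theorem n IS expressible as a sum of two squares.
Step 3: Build a representation. Here n = 5 · 113 is a product of primes ≡ 1 (mod 4). Each prime p ≡ 1 (mod 4) is itself a sum of two squares; find a² by testing p − a² for a perfect square:
  5: 5 − 1² = 4 = 2² ⇒ 5 = 1² + 2².
  113: 113 − 1² = 112, 113 − 2² = 109, 113 − 3² = 104, 113 − 4² = 97, 113 − 5² = 88, 113 − 6² = 77, 113 − 7² = 64 = 8² ⇒ 113 = 7² + 8².
  Combine using the Brahmagupta–Fibonacci identity (a² + b²)(c² + d²) = (ac − bd)² + (ad + bc)² = (ac + bd)² + (ad − bc)²:
  5 · 113 = 565: from (1² + 2²)(7² + 8²), take (1·7 − 2·8, 1·8 + 2·7) = (7 − 16, 8 + 14) = (-9, 22); dropping signs (only squares matter) gives (9, 22); check 9² + 22² = 81 + 484 = 565 ✓.
Step 4: Order so x ≤ y and verify: 9² + 22² = 81 + 484 = 565 = n. ✓

n = 565 = 9² + 22² (one valid representation with x ≤ y).


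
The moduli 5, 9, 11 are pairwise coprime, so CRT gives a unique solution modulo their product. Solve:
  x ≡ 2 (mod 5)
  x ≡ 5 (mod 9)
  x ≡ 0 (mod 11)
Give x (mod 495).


Moduli 5, 9, 11 are pairwise coprime; by CRT there is a unique solution modulo M = 5 · 9 · 11 = 495.
Solve pairwise, accumulating the modulus:
  Start with x ≡ 2 (mod 5).
  Combine with x ≡ 5 (mod 9): since gcd(5, 9) = 1, we get a unique residue mod 45.
    Write x = 2 + 5·t and substitute into x ≡ 5 (mod 9): 5·t ≡ 5 − 2 = 3 (mod 9).
    The inverse of 5 mod 9 is 2 (since 5·2 = 10 = 1·9 + 1), so t ≡ 2·3 = 6 ≡ 6 (mod 9).
    Then x = 2 + 5·6 = 32, valid modulo lcm(5, 9) = 45: x ≡ 32 (mod 45).
  Combine with x ≡ 0 (mod 11): since gcd(45, 11) = 1, we get a unique residue mod 495.
    Write x = 32 + 45·t and substitute into x ≡ 0 (mod 11): 45·t ≡ 0 − 32 = -32 (mod 11).
    Reduce coefficients mod 11: 1·t ≡ 1 (mod 11).
    So t ≡ 1 (mod 11).
    Then x = 32 + 45·1 = 77, valid modulo lcm(45, 11) = 495: x ≡ 77 (mod 495).
Verify: 77 mod 5 = 2 ✓, 77 mod 9 = 5 ✓, 77 mod 11 = 0 ✓.

x ≡ 77 (mod 495).


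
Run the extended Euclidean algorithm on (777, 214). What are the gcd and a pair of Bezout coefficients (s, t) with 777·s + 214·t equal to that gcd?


Euclidean algorithm on (777, 214) — divide until remainder is 0:
  777 = 3 · 214 + 135
  214 = 1 · 135 + 79
  135 = 1 · 79 + 56
  79 = 1 · 56 + 23
  56 = 2 · 23 + 10
  23 = 2 · 10 + 3
  10 = 3 · 3 + 1
  3 = 3 · 1 + 0
gcd(777, 214) = 1.
Track Bezout coefficients alongside the remainders: start with r₀ = 777 = a·1 + b·0 (s = 1, t = 0) and r₁ = 214 = a·0 + b·1 (s = 0, t = 1); each new remainder r_{k+1} = r_{k-1} − q_k·r_k inherits s_{k+1} = s_{k-1} − q_k·s_k, t_{k+1} = t_{k-1} − q_k·t_k, so r_k = a·s_k + b·t_k at every step:
  q = 3: r = 135, s = 1 − 3·0 = 1, t = 0 − 3·1 = -3  (check: 777·1 + 214·(-3) = 135)
  q = 1: r = 79, s = 0 − 1·1 = -1, t = 1 − 1·(-3) = 4  (check: 777·(-1) + 214·4 = 79)
  q = 1: r = 56, s = 1 − 1·(-1) = 2, t = -3 − 1·4 = -7  (check: 777·2 + 214·(-7) = 56)
  q = 1: r = 23, s = -1 − 1·2 = -3, t = 4 − 1·(-7) = 11  (check: 777·(-3) + 214·11 = 23)
  q = 2: r = 10, s = 2 − 2·(-3) = 8, t = -7 − 2·11 = -29  (check: 777·8 + 214·(-29) = 10)
  q = 2: r = 3, s = -3 − 2·8 = -19, t = 11 − 2·(-29) = 69  (check: 777·(-19) + 214·69 = 3)
  q = 3: r = 1, s = 8 − 3·(-19) = 65, t = -29 − 3·69 = -236  (check: 777·65 + 214·(-236) = 1)
The row with r = 1 (the gcd) gives the Bezout coefficients s = 65, t = -236.
Result: 777 · (65) + 214 · (-236) = 1.

gcd(777, 214) = 1; s = 65, t = -236 (check: 777·65 + 214·(-236) = 1).


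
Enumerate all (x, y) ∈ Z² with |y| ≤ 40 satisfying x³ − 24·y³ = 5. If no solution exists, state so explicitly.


The equation is x³ - 24y³ = 5. For fixed y, x³ = 24·y³ + 5, so a solution requires the RHS to be a perfect cube.
Strategy: iterate y from -40 to 40, compute RHS = 24·y³ + 5, and check whether it is a (positive or negative) perfect cube.
Check small values of y:
  y = 0: RHS = 5 is not a perfect cube.
  y = 1: RHS = 29 is not a perfect cube.
  y = -1: RHS = -19 is not a perfect cube.
  y = 2: RHS = 197 is not a perfect cube.
  y = -2: RHS = -187 is not a perfect cube.
  y = 3: RHS = 653 is not a perfect cube.
  y = -3: RHS = -643 is not a perfect cube.
Continuing the search up to |y| = 40 finds no solutions either.
No (x, y) in the scanned range satisfies the equation.

No integer solutions with |y| ≤ 40.


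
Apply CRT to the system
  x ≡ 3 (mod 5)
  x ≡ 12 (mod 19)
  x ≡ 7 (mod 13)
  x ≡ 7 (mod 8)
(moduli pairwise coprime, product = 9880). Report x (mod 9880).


Product of moduli M = 5 · 19 · 13 · 8 = 9880.
Merge one congruence at a time:
  Start: x ≡ 3 (mod 5).
  Combine with x ≡ 12 (mod 19); new modulus lcm = 95.
    Write x = 3 + 5·t and substitute into x ≡ 12 (mod 19): 5·t ≡ 12 − 3 = 9 (mod 19).
    The inverse of 5 mod 19 is 4 (since 5·4 = 20 = 1·19 + 1), so t ≡ 4·9 = 36 ≡ 17 (mod 19).
    Then x = 3 + 5·17 = 88, valid modulo lcm(5, 19) = 95: x ≡ 88 (mod 95).
  Combine with x ≡ 7 (mod 13); new modulus lcm = 1235.
    Write x = 88 + 95·t and substitute into x ≡ 7 (mod 13): 95·t ≡ 7 − 88 = -81 (mod 13).
    Reduce coefficients mod 13: 4·t ≡ 10 (mod 13).
    The inverse of 4 mod 13 is 10 (since 4·10 = 40 = 3·13 + 1), so t ≡ 10·10 = 100 ≡ 9 (mod 13).
    Then x = 88 + 95·9 = 943, valid modulo lcm(95, 13) = 1235: x ≡ 943 (mod 1235).
  Combine with x ≡ 7 (mod 8); new modulus lcm = 9880.
    Write x = 943 + 1235·t and substitute into x ≡ 7 (mod 8): 1235·t ≡ 7 − 943 = -936 (mod 8).
    Reduce coefficients mod 8: 3·t ≡ 0 (mod 8).
    The inverse of 3 mod 8 is 3 (since 3·3 = 9 = 1·8 + 1), so t ≡ 3·0 = 0 ≡ 0 (mod 8).
    Then x = 943 + 1235·0 = 943, valid modulo lcm(1235, 8) = 9880: x ≡ 943 (mod 9880).
Verify against each original: 943 mod 5 = 3, 943 mod 19 = 12, 943 mod 13 = 7, 943 mod 8 = 7.

x ≡ 943 (mod 9880).


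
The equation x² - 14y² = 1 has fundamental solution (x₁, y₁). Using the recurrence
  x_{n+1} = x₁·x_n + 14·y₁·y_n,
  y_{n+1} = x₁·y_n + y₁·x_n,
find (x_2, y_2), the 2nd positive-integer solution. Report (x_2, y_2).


Step 1: Find the fundamental solution (x₁, y₁) of x² - 14y² = 1.
  Expand √14 as a continued fraction. a₀ = ⌊√14⌋ = 3; iterate m_{k+1} = d_k·a_k − m_k, d_{k+1} = (14 − m_{k+1}²)/d_k, a_{k+1} = ⌊(a₀ + m_{k+1})/d_{k+1}⌋ (starting m₀ = 0, d₀ = 1), with convergents p_k = a_k·p_{k-1} + p_{k-2}, q_k = a_k·q_{k-1} + q_{k-2} (p₋₁ = 1, q₋₁ = 0):
  k = 0: a₀ = 3; p₀/q₀ = 3/1; p₀² − 14·q₀² = 9 − 14 = -5.
  k = 1: m = 3, d = 5, a = ⌊(3 + 3)/5⌋ = 1; p/q = (1·3 + 1)/(1·1 + 0) = 4/1; p² − 14·q² = 16 − 14 = 2.
  k = 2: m = 2, d = 2, a = ⌊(3 + 2)/2⌋ = 2; p/q = (2·4 + 3)/(2·1 + 1) = 11/3; p² − 14·q² = 121 − 126 = -5.
  k = 3: m = 2, d = 5, a = ⌊(3 + 2)/5⌋ = 1; p/q = (1·11 + 4)/(1·3 + 1) = 15/4; p² − 14·q² = 225 − 224 = 1.
  The first convergent with p² − 14·q² = 1 gives the fundamental solution (x₁, y₁) = (15, 4).
Step 2: Apply the recurrence (x_{n+1}, y_{n+1}) = (x₁x_n + 14y₁y_n, x₁y_n + y₁x_n) repeatedly.
  From (x_1, y_1) = (15, 4): x_2 = 15·15 + 14·4·4 = 449; y_2 = 15·4 + 4·15 = 120.
Step 3: Verify x_2² - 14·y_2² = 201601 - 201600 = 1 (should be 1). ✓

(x_1, y_1) = (15, 4); (x_2, y_2) = (449, 120).


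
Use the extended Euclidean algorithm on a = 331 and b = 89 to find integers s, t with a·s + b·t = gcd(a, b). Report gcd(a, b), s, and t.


Euclidean algorithm on (331, 89) — divide until remainder is 0:
  331 = 3 · 89 + 64
  89 = 1 · 64 + 25
  64 = 2 · 25 + 14
  25 = 1 · 14 + 11
  14 = 1 · 11 + 3
  11 = 3 · 3 + 2
  3 = 1 · 2 + 1
  2 = 2 · 1 + 0
gcd(331, 89) = 1.
Track Bezout coefficients alongside the remainders: start with r₀ = 331 = a·1 + b·0 (s = 1, t = 0) and r₁ = 89 = a·0 + b·1 (s = 0, t = 1); each new remainder r_{k+1} = r_{k-1} − q_k·r_k inherits s_{k+1} = s_{k-1} − q_k·s_k, t_{k+1} = t_{k-1} − q_k·t_k, so r_k = a·s_k + b·t_k at every step:
  q = 3: r = 64, s = 1 − 3·0 = 1, t = 0 − 3·1 = -3  (check: 331·1 + 89·(-3) = 64)
  q = 1: r = 25, s = 0 − 1·1 = -1, t = 1 − 1·(-3) = 4  (check: 331·(-1) + 89·4 = 25)
  q = 2: r = 14, s = 1 − 2·(-1) = 3, t = -3 − 2·4 = -11  (check: 331·3 + 89·(-11) = 14)
  q = 1: r = 11, s = -1 − 1·3 = -4, t = 4 − 1·(-11) = 15  (check: 331·(-4) + 89·15 = 11)
  q = 1: r = 3, s = 3 − 1·(-4) = 7, t = -11 − 1·15 = -26  (check: 331·7 + 89·(-26) = 3)
  q = 3: r = 2, s = -4 − 3·7 = -25, t = 15 − 3·(-26) = 93  (check: 331·(-25) + 89·93 = 2)
  q = 1: r = 1, s = 7 − 1·(-25) = 32, t = -26 − 1·93 = -119  (check: 331·32 + 89·(-119) = 1)
The row with r = 1 (the gcd) gives the Bezout coefficients s = 32, t = -119.
Result: 331 · (32) + 89 · (-119) = 1.

gcd(331, 89) = 1; s = 32, t = -119 (check: 331·32 + 89·(-119) = 1).


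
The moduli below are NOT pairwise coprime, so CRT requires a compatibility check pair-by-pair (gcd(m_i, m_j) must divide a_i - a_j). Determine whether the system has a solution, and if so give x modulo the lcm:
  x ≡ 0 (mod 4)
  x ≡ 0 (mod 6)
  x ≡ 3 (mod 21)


Moduli 4, 6, 21 are not pairwise coprime, so CRT works modulo lcm(m_i) when all pairwise compatibility conditions hold.
Pairwise compatibility: gcd(m_i, m_j) must divide a_i - a_j for every pair.
Merge one congruence at a time:
  Start: x ≡ 0 (mod 4).
  Combine with x ≡ 0 (mod 6): gcd(4, 6) = 2; 0 - 0 = 0, which IS divisible by 2, so compatible.
    Write x = 0 + 4·t and substitute into x ≡ 0 (mod 6): 4·t ≡ 0 − 0 = 0 (mod 6).
    Divide the congruence (and modulus) by g = 2: 2·t ≡ 0 (mod 3).
    The inverse of 2 mod 3 is 2 (since 2·2 = 4 = 1·3 + 1), so t ≡ 2·0 = 0 ≡ 0 (mod 3).
    Then x = 0 + 4·0 = 0, valid modulo lcm(4, 6) = 12: x ≡ 0 (mod 12).
  Combine with x ≡ 3 (mod 21): gcd(12, 21) = 3; 3 - 0 = 3, which IS divisible by 3, so compatible.
    Write x = 0 + 12·t and substitute into x ≡ 3 (mod 21): 12·t ≡ 3 − 0 = 3 (mod 21).
    Divide the congruence (and modulus) by g = 3: 4·t ≡ 1 (mod 7).
    The inverse of 4 mod 7 is 2 (since 4·2 = 8 = 1·7 + 1), so t ≡ 2·1 = 2 ≡ 2 (mod 7).
    Then x = 0 + 12·2 = 24, valid modulo lcm(12, 21) = 84: x ≡ 24 (mod 84).
Verify: 24 mod 4 = 0, 24 mod 6 = 0, 24 mod 21 = 3.

x ≡ 24 (mod 84).


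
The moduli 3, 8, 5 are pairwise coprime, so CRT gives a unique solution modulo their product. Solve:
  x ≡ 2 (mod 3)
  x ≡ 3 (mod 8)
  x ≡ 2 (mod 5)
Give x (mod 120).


Moduli 3, 8, 5 are pairwise coprime; by CRT there is a unique solution modulo M = 3 · 8 · 5 = 120.
Solve pairwise, accumulating the modulus:
  Start with x ≡ 2 (mod 3).
  Combine with x ≡ 3 (mod 8): since gcd(3, 8) = 1, we get a unique residue mod 24.
    Write x = 2 + 3·t and substitute into x ≡ 3 (mod 8): 3·t ≡ 3 − 2 = 1 (mod 8).
    The inverse of 3 mod 8 is 3 (since 3·3 = 9 = 1·8 + 1), so t ≡ 3·1 = 3 ≡ 3 (mod 8).
    Then x = 2 + 3·3 = 11, valid modulo lcm(3, 8) = 24: x ≡ 11 (mod 24).
  Combine with x ≡ 2 (mod 5): since gcd(24, 5) = 1, we get a unique residue mod 120.
    Write x = 11 + 24·t and substitute into x ≡ 2 (mod 5): 24·t ≡ 2 − 11 = -9 (mod 5).
    Reduce coefficients mod 5: 4·t ≡ 1 (mod 5).
    The inverse of 4 mod 5 is 4 (since 4·4 = 16 = 3·5 + 1), so t ≡ 4·1 = 4 ≡ 4 (mod 5).
    Then x = 11 + 24·4 = 107, valid modulo lcm(24, 5) = 120: x ≡ 107 (mod 120).
Verify: 107 mod 3 = 2 ✓, 107 mod 8 = 3 ✓, 107 mod 5 = 2 ✓.

x ≡ 107 (mod 120).


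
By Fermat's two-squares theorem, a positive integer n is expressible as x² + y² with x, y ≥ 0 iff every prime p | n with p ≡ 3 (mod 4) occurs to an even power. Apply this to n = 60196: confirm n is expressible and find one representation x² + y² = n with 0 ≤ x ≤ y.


Step 1: Factor n = 60196 = 2^2 · 101 · 149.
Step 2: Check the mod-4 condition on each prime factor: 2 = 2 (special); 101 ≡ 1 (mod 4), exponent 1; 149 ≡ 1 (mod 4), exponent 1.
All primes ≡ 3 (mod 4) appear to even exponent (or don't appear), so by the two-squares theorem n IS expressible as a sum of two squares.
Step 3: Build a representation. Group n = k² · m with k = 2 and m = 101 · 149 = 15049 (a product of primes ≡ 1 (mod 4)); a representation of m scales to one of n via (k·x)² + (k·y)² = k²(x² + y²). Each prime p ≡ 1 (mod 4) is itself a sum of two squares; find a² by testing p − a² for a perfect square:
  101: 101 − 1² = 100 = 10² ⇒ 101 = 1² + 10².
  149: 149 − 1² = 148, 149 − 2² = 145, 149 − 3² = 140, 149 − 4² = 133, 149 − 5² = 124, 149 − 6² = 113, 149 − 7² = 100 = 10² ⇒ 149 = 7² + 10².
  Combine using the Brahmagupta–Fibonacci identity (a² + b²)(c² + d²) = (ac − bd)² + (ad + bc)² = (ac + bd)² + (ad − bc)²:
  101 · 149 = 15049: from (1² + 10²)(7² + 10²), take (1·7 − 10·10, 1·10 + 10·7) = (7 − 100, 10 + 70) = (-93, 80); dropping signs (only squares matter) gives (93, 80); check 93² + 80² = 8649 + 6400 = 15049 ✓.
  Scale by k = 2: (2·93, 2·80) = (186, 160).
Step 4: Order so x ≤ y and verify: 160² + 186² = 25600 + 34596 = 60196 = n. ✓

n = 60196 = 160² + 186² (one valid representation with x ≤ y).


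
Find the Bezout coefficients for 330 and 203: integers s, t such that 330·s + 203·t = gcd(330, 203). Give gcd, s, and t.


Euclidean algorithm on (330, 203) — divide until remainder is 0:
  330 = 1 · 203 + 127
  203 = 1 · 127 + 76
  127 = 1 · 76 + 51
  76 = 1 · 51 + 25
  51 = 2 · 25 + 1
  25 = 25 · 1 + 0
gcd(330, 203) = 1.
Track Bezout coefficients alongside the remainders: start with r₀ = 330 = a·1 + b·0 (s = 1, t = 0) and r₁ = 203 = a·0 + b·1 (s = 0, t = 1); each new remainder r_{k+1} = r_{k-1} − q_k·r_k inherits s_{k+1} = s_{k-1} − q_k·s_k, t_{k+1} = t_{k-1} − q_k·t_k, so r_k = a·s_k + b·t_k at every step:
  q = 1: r = 127, s = 1 − 1·0 = 1, t = 0 − 1·1 = -1  (check: 330·1 + 203·(-1) = 127)
  q = 1: r = 76, s = 0 − 1·1 = -1, t = 1 − 1·(-1) = 2  (check: 330·(-1) + 203·2 = 76)
  q = 1: r = 51, s = 1 − 1·(-1) = 2, t = -1 − 1·2 = -3  (check: 330·2 + 203·(-3) = 51)
  q = 1: r = 25, s = -1 − 1·2 = -3, t = 2 − 1·(-3) = 5  (check: 330·(-3) + 203·5 = 25)
  q = 2: r = 1, s = 2 − 2·(-3) = 8, t = -3 − 2·5 = -13  (check: 330·8 + 203·(-13) = 1)
The row with r = 1 (the gcd) gives the Bezout coefficients s = 8, t = -13.
Result: 330 · (8) + 203 · (-13) = 1.

gcd(330, 203) = 1; s = 8, t = -13 (check: 330·8 + 203·(-13) = 1).


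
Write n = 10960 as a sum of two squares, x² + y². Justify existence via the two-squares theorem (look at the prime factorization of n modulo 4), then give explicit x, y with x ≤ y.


Step 1: Factor n = 10960 = 2^4 · 5 · 137.
Step 2: Check the mod-4 condition on each prime factor: 2 = 2 (special); 5 ≡ 1 (mod 4), exponent 1; 137 ≡ 1 (mod 4), exponent 1.
All primes ≡ 3 (mod 4) appear to even exponent (or don't appear), so by the two-squares theorem n IS expressible as a sum of two squares.
Step 3: Build a representation. Group n = k² · m with k = 4 and m = 5 · 137 = 685 (a product of primes ≡ 1 (mod 4)); a representation of m scales to one of n via (k·x)² + (k·y)² = k²(x² + y²). Each prime p ≡ 1 (mod 4) is itself a sum of two squares; find a² by testing p − a² for a perfect square:
  5: 5 − 1² = 4 = 2² ⇒ 5 = 1² + 2².
  137: 137 − 1² = 136, 137 − 2² = 133, 137 − 3² = 128, 137 − 4² = 121 = 11² ⇒ 137 = 4² + 11².
  Combine using the Brahmagupta–Fibonacci identity (a² + b²)(c² + d²) = (ac − bd)² + (ad + bc)² = (ac + bd)² + (ad − bc)²:
  5 · 137 = 685: from (1² + 2²)(4² + 11²), take (1·4 − 2·11, 1·11 + 2·4) = (4 − 22, 11 + 8) = (-18, 19); dropping signs (only squares matter) gives (18, 19); check 18² + 19² = 324 + 361 = 685 ✓.
  Scale by k = 4: (4·18, 4·19) = (72, 76).
Step 4: Order so x ≤ y and verify: 72² + 76² = 5184 + 5776 = 10960 = n. ✓

n = 10960 = 72² + 76² (one valid representation with x ≤ y).


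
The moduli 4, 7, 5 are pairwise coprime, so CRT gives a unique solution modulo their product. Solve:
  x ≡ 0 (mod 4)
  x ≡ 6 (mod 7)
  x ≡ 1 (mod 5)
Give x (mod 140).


Moduli 4, 7, 5 are pairwise coprime; by CRT there is a unique solution modulo M = 4 · 7 · 5 = 140.
Solve pairwise, accumulating the modulus:
  Start with x ≡ 0 (mod 4).
  Combine with x ≡ 6 (mod 7): since gcd(4, 7) = 1, we get a unique residue mod 28.
    Write x = 0 + 4·t and substitute into x ≡ 6 (mod 7): 4·t ≡ 6 − 0 = 6 (mod 7).
    The inverse of 4 mod 7 is 2 (since 4·2 = 8 = 1·7 + 1), so t ≡ 2·6 = 12 ≡ 5 (mod 7).
    Then x = 0 + 4·5 = 20, valid modulo lcm(4, 7) = 28: x ≡ 20 (mod 28).
  Combine with x ≡ 1 (mod 5): since gcd(28, 5) = 1, we get a unique residue mod 140.
    Write x = 20 + 28·t and substitute into x ≡ 1 (mod 5): 28·t ≡ 1 − 20 = -19 (mod 5).
    Reduce coefficients mod 5: 3·t ≡ 1 (mod 5).
    The inverse of 3 mod 5 is 2 (since 3·2 = 6 = 1·5 + 1), so t ≡ 2·1 = 2 ≡ 2 (mod 5).
    Then x = 20 + 28·2 = 76, valid modulo lcm(28, 5) = 140: x ≡ 76 (mod 140).
Verify: 76 mod 4 = 0 ✓, 76 mod 7 = 6 ✓, 76 mod 5 = 1 ✓.

x ≡ 76 (mod 140).


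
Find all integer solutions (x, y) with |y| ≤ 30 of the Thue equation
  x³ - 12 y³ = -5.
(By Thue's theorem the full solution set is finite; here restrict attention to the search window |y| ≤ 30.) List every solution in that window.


The equation is x³ - 12y³ = -5. For fixed y, x³ = 12·y³ − 5, so a solution requires the RHS to be a perfect cube.
Strategy: iterate y from -30 to 30, compute RHS = 12·y³ − 5, and check whether it is a (positive or negative) perfect cube.
Check small values of y:
  y = 0: RHS = -5 is not a perfect cube.
  y = 1: RHS = 7 is not a perfect cube.
  y = -1: RHS = -17 is not a perfect cube.
  y = 2: RHS = 91 is not a perfect cube.
  y = -2: RHS = -101 is not a perfect cube.
  y = 3: RHS = 319 is not a perfect cube.
  y = -3: RHS = -329 is not a perfect cube.
Continuing the search up to |y| = 30 finds no solutions either.
No (x, y) in the scanned range satisfies the equation.

No integer solutions with |y| ≤ 30.


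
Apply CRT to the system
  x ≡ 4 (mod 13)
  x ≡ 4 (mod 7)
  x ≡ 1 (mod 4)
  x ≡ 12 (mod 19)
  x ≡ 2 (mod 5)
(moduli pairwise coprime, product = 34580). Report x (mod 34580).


Product of moduli M = 13 · 7 · 4 · 19 · 5 = 34580.
Merge one congruence at a time:
  Start: x ≡ 4 (mod 13).
  Combine with x ≡ 4 (mod 7); new modulus lcm = 91.
    Write x = 4 + 13·t and substitute into x ≡ 4 (mod 7): 13·t ≡ 4 − 4 = 0 (mod 7).
    Reduce coefficients mod 7: 6·t ≡ 0 (mod 7).
    The inverse of 6 mod 7 is 6 (since 6·6 = 36 = 5·7 + 1), so t ≡ 6·0 = 0 ≡ 0 (mod 7).
    Then x = 4 + 13·0 = 4, valid modulo lcm(13, 7) = 91: x ≡ 4 (mod 91).
  Combine with x ≡ 1 (mod 4); new modulus lcm = 364.
    Write x = 4 + 91·t and substitute into x ≡ 1 (mod 4): 91·t ≡ 1 − 4 = -3 (mod 4).
    Reduce coefficients mod 4: 3·t ≡ 1 (mod 4).
    The inverse of 3 mod 4 is 3 (since 3·3 = 9 = 2·4 + 1), so t ≡ 3·1 = 3 ≡ 3 (mod 4).
    Then x = 4 + 91·3 = 277, valid modulo lcm(91, 4) = 364: x ≡ 277 (mod 364).
  Combine with x ≡ 12 (mod 19); new modulus lcm = 6916.
    Write x = 277 + 364·t and substitute into x ≡ 12 (mod 19): 364·t ≡ 12 − 277 = -265 (mod 19).
    Reduce coefficients mod 19: 3·t ≡ 1 (mod 19).
    The inverse of 3 mod 19 is 13 (since 3·13 = 39 = 2·19 + 1), so t ≡ 13·1 = 13 ≡ 13 (mod 19).
    Then x = 277 + 364·13 = 5009, valid modulo lcm(364, 19) = 6916: x ≡ 5009 (mod 6916).
  Combine with x ≡ 2 (mod 5); new modulus lcm = 34580.
    Write x = 5009 + 6916·t and substitute into x ≡ 2 (mod 5): 6916·t ≡ 2 − 5009 = -5007 (mod 5).
    Reduce coefficients mod 5: 1·t ≡ 3 (mod 5).
    So t ≡ 3 (mod 5).
    Then x = 5009 + 6916·3 = 25757, valid modulo lcm(6916, 5) = 34580: x ≡ 25757 (mod 34580).
Verify against each original: 25757 mod 13 = 4, 25757 mod 7 = 4, 25757 mod 4 = 1, 25757 mod 19 = 12, 25757 mod 5 = 2.

x ≡ 25757 (mod 34580).


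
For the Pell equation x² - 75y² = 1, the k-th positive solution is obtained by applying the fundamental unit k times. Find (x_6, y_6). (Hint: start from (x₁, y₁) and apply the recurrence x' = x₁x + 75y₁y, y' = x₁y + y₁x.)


Step 1: Find the fundamental solution (x₁, y₁) of x² - 75y² = 1.
  Expand √75 as a continued fraction. a₀ = ⌊√75⌋ = 8; iterate m_{k+1} = d_k·a_k − m_k, d_{k+1} = (75 − m_{k+1}²)/d_k, a_{k+1} = ⌊(a₀ + m_{k+1})/d_{k+1}⌋ (starting m₀ = 0, d₀ = 1), with convergents p_k = a_k·p_{k-1} + p_{k-2}, q_k = a_k·q_{k-1} + q_{k-2} (p₋₁ = 1, q₋₁ = 0):
  k = 0: a₀ = 8; p₀/q₀ = 8/1; p₀² − 75·q₀² = 64 − 75 = -11.
  k = 1: m = 8, d = 11, a = ⌊(8 + 8)/11⌋ = 1; p/q = (1·8 + 1)/(1·1 + 0) = 9/1; p² − 75·q² = 81 − 75 = 6.
  k = 2: m = 3, d = 6, a = ⌊(8 + 3)/6⌋ = 1; p/q = (1·9 + 8)/(1·1 + 1) = 17/2; p² − 75·q² = 289 − 300 = -11.
  k = 3: m = 3, d = 11, a = ⌊(8 + 3)/11⌋ = 1; p/q = (1·17 + 9)/(1·2 + 1) = 26/3; p² − 75·q² = 676 − 675 = 1.
  The first convergent with p² − 75·q² = 1 gives the fundamental solution (x₁, y₁) = (26, 3).
Step 2: Apply the recurrence (x_{n+1}, y_{n+1}) = (x₁x_n + 75y₁y_n, x₁y_n + y₁x_n) repeatedly.
  From (x_1, y_1) = (26, 3): x_2 = 26·26 + 75·3·3 = 1351; y_2 = 26·3 + 3·26 = 156.
  From (x_2, y_2) = (1351, 156): x_3 = 26·1351 + 75·3·156 = 70226; y_3 = 26·156 + 3·1351 = 8109.
  From (x_3, y_3) = (70226, 8109): x_4 = 26·70226 + 75·3·8109 = 3650401; y_4 = 26·8109 + 3·70226 = 421512.
  From (x_4, y_4) = (3650401, 421512): x_5 = 26·3650401 + 75·3·421512 = 189750626; y_5 = 26·421512 + 3·3650401 = 21910515.
  From (x_5, y_5) = (189750626, 21910515): x_6 = 26·189750626 + 75·3·21910515 = 9863382151; y_6 = 26·21910515 + 3·189750626 = 1138925268.
Step 3: Verify x_6² - 75·y_6² = 97286307456665386801 - 97286307456665386800 = 1 (should be 1). ✓

(x_1, y_1) = (26, 3); (x_6, y_6) = (9863382151, 1138925268).


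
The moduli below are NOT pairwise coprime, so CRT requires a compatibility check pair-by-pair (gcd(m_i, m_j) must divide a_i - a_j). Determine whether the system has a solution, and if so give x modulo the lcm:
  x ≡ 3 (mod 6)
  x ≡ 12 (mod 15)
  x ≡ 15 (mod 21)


Moduli 6, 15, 21 are not pairwise coprime, so CRT works modulo lcm(m_i) when all pairwise compatibility conditions hold.
Pairwise compatibility: gcd(m_i, m_j) must divide a_i - a_j for every pair.
Merge one congruence at a time:
  Start: x ≡ 3 (mod 6).
  Combine with x ≡ 12 (mod 15): gcd(6, 15) = 3; 12 - 3 = 9, which IS divisible by 3, so compatible.
    Write x = 3 + 6·t and substitute into x ≡ 12 (mod 15): 6·t ≡ 12 − 3 = 9 (mod 15).
    Divide the congruence (and modulus) by g = 3: 2·t ≡ 3 (mod 5).
    The inverse of 2 mod 5 is 3 (since 2·3 = 6 = 1·5 + 1), so t ≡ 3·3 = 9 ≡ 4 (mod 5).
    Then x = 3 + 6·4 = 27, valid modulo lcm(6, 15) = 30: x ≡ 27 (mod 30).
  Combine with x ≡ 15 (mod 21): gcd(30, 21) = 3; 15 - 27 = -12, which IS divisible by 3, so compatible.
    Write x = 27 + 30·t and substitute into x ≡ 15 (mod 21): 30·t ≡ 15 − 27 = -12 (mod 21).
    Divide the congruence (and modulus) by g = 3: 10·t ≡ -4 (mod 7).
    Reduce coefficients mod 7: 3·t ≡ 3 (mod 7).
    The inverse of 3 mod 7 is 5 (since 3·5 = 15 = 2·7 + 1), so t ≡ 5·3 = 15 ≡ 1 (mod 7).
    Then x = 27 + 30·1 = 57, valid modulo lcm(30, 21) = 210: x ≡ 57 (mod 210).
Verify: 57 mod 6 = 3, 57 mod 15 = 12, 57 mod 21 = 15.

x ≡ 57 (mod 210).


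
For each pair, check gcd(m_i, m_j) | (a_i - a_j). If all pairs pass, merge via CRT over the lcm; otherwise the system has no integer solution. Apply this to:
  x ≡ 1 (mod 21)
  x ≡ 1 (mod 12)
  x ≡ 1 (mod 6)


Moduli 21, 12, 6 are not pairwise coprime, so CRT works modulo lcm(m_i) when all pairwise compatibility conditions hold.
Pairwise compatibility: gcd(m_i, m_j) must divide a_i - a_j for every pair.
Merge one congruence at a time:
  Start: x ≡ 1 (mod 21).
  Combine with x ≡ 1 (mod 12): gcd(21, 12) = 3; 1 - 1 = 0, which IS divisible by 3, so compatible.
    Write x = 1 + 21·t and substitute into x ≡ 1 (mod 12): 21·t ≡ 1 − 1 = 0 (mod 12).
    Divide the congruence (and modulus) by g = 3: 7·t ≡ 0 (mod 4).
    Reduce coefficients mod 4: 3·t ≡ 0 (mod 4).
    The inverse of 3 mod 4 is 3 (since 3·3 = 9 = 2·4 + 1), so t ≡ 3·0 = 0 ≡ 0 (mod 4).
    Then x = 1 + 21·0 = 1, valid modulo lcm(21, 12) = 84: x ≡ 1 (mod 84).
  Combine with x ≡ 1 (mod 6): gcd(84, 6) = 6; 1 - 1 = 0, which IS divisible by 6, so compatible.
    Write x = 1 + 84·t and substitute into x ≡ 1 (mod 6): 84·t ≡ 1 − 1 = 0 (mod 6).
    Divide the congruence (and modulus) by g = 6: 14·t ≡ 0 (mod 1).
    Modulo 1 every t works; take t = 0.
    Then x = 1 + 84·0 = 1, valid modulo lcm(84, 6) = 84: x ≡ 1 (mod 84).
Verify: 1 mod 21 = 1, 1 mod 12 = 1, 1 mod 6 = 1.

x ≡ 1 (mod 84).


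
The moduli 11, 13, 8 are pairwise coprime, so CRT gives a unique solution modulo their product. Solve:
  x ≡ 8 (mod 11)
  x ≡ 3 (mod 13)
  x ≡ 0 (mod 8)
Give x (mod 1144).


Moduli 11, 13, 8 are pairwise coprime; by CRT there is a unique solution modulo M = 11 · 13 · 8 = 1144.
Solve pairwise, accumulating the modulus:
  Start with x ≡ 8 (mod 11).
  Combine with x ≡ 3 (mod 13): since gcd(11, 13) = 1, we get a unique residue mod 143.
    Write x = 8 + 11·t and substitute into x ≡ 3 (mod 13): 11·t ≡ 3 − 8 = -5 (mod 13).
    Reduce coefficients mod 13: 11·t ≡ 8 (mod 13).
    The inverse of 11 mod 13 is 6 (since 11·6 = 66 = 5·13 + 1), so t ≡ 6·8 = 48 ≡ 9 (mod 13).
    Then x = 8 + 11·9 = 107, valid modulo lcm(11, 13) = 143: x ≡ 107 (mod 143).
  Combine with x ≡ 0 (mod 8): since gcd(143, 8) = 1, we get a unique residue mod 1144.
    Write x = 107 + 143·t and substitute into x ≡ 0 (mod 8): 143·t ≡ 0 − 107 = -107 (mod 8).
    Reduce coefficients mod 8: 7·t ≡ 5 (mod 8).
    The inverse of 7 mod 8 is 7 (since 7·7 = 49 = 6·8 + 1), so t ≡ 7·5 = 35 ≡ 3 (mod 8).
    Then x = 107 + 143·3 = 536, valid modulo lcm(143, 8) = 1144: x ≡ 536 (mod 1144).
Verify: 536 mod 11 = 8 ✓, 536 mod 13 = 3 ✓, 536 mod 8 = 0 ✓.

x ≡ 536 (mod 1144).


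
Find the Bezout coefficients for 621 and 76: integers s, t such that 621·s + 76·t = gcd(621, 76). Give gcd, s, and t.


Euclidean algorithm on (621, 76) — divide until remainder is 0:
  621 = 8 · 76 + 13
  76 = 5 · 13 + 11
  13 = 1 · 11 + 2
  11 = 5 · 2 + 1
  2 = 2 · 1 + 0
gcd(621, 76) = 1.
Track Bezout coefficients alongside the remainders: start with r₀ = 621 = a·1 + b·0 (s = 1, t = 0) and r₁ = 76 = a·0 + b·1 (s = 0, t = 1); each new remainder r_{k+1} = r_{k-1} − q_k·r_k inherits s_{k+1} = s_{k-1} − q_k·s_k, t_{k+1} = t_{k-1} − q_k·t_k, so r_k = a·s_k + b·t_k at every step:
  q = 8: r = 13, s = 1 − 8·0 = 1, t = 0 − 8·1 = -8  (check: 621·1 + 76·(-8) = 13)
  q = 5: r = 11, s = 0 − 5·1 = -5, t = 1 − 5·(-8) = 41  (check: 621·(-5) + 76·41 = 11)
  q = 1: r = 2, s = 1 − 1·(-5) = 6, t = -8 − 1·41 = -49  (check: 621·6 + 76·(-49) = 2)
  q = 5: r = 1, s = -5 − 5·6 = -35, t = 41 − 5·(-49) = 286  (check: 621·(-35) + 76·286 = 1)
The row with r = 1 (the gcd) gives the Bezout coefficients s = -35, t = 286.
Result: 621 · (-35) + 76 · (286) = 1.

gcd(621, 76) = 1; s = -35, t = 286 (check: 621·(-35) + 76·286 = 1).


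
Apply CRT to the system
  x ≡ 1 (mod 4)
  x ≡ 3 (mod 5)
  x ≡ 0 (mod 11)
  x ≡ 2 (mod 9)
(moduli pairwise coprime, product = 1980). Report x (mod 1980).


Product of moduli M = 4 · 5 · 11 · 9 = 1980.
Merge one congruence at a time:
  Start: x ≡ 1 (mod 4).
  Combine with x ≡ 3 (mod 5); new modulus lcm = 20.
    Write x = 1 + 4·t and substitute into x ≡ 3 (mod 5): 4·t ≡ 3 − 1 = 2 (mod 5).
    The inverse of 4 mod 5 is 4 (since 4·4 = 16 = 3·5 + 1), so t ≡ 4·2 = 8 ≡ 3 (mod 5).
    Then x = 1 + 4·3 = 13, valid modulo lcm(4, 5) = 20: x ≡ 13 (mod 20).
  Combine with x ≡ 0 (mod 11); new modulus lcm = 220.
    Write x = 13 + 20·t and substitute into x ≡ 0 (mod 11): 20·t ≡ 0 − 13 = -13 (mod 11).
    Reduce coefficients mod 11: 9·t ≡ 9 (mod 11).
    The inverse of 9 mod 11 is 5 (since 9·5 = 45 = 4·11 + 1), so t ≡ 5·9 = 45 ≡ 1 (mod 11).
    Then x = 13 + 20·1 = 33, valid modulo lcm(20, 11) = 220: x ≡ 33 (mod 220).
  Combine with x ≡ 2 (mod 9); new modulus lcm = 1980.
    Write x = 33 + 220·t and substitute into x ≡ 2 (mod 9): 220·t ≡ 2 − 33 = -31 (mod 9).
    Reduce coefficients mod 9: 4·t ≡ 5 (mod 9).
    The inverse of 4 mod 9 is 7 (since 4·7 = 28 = 3·9 + 1), so t ≡ 7·5 = 35 ≡ 8 (mod 9).
    Then x = 33 + 220·8 = 1793, valid modulo lcm(220, 9) = 1980: x ≡ 1793 (mod 1980).
Verify against each original: 1793 mod 4 = 1, 1793 mod 5 = 3, 1793 mod 11 = 0, 1793 mod 9 = 2.

x ≡ 1793 (mod 1980).


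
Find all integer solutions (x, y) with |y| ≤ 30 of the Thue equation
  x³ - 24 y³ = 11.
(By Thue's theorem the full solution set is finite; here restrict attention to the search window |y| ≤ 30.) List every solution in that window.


The equation is x³ - 24y³ = 11. For fixed y, x³ = 24·y³ + 11, so a solution requires the RHS to be a perfect cube.
Strategy: iterate y from -30 to 30, compute RHS = 24·y³ + 11, and check whether it is a (positive or negative) perfect cube.
Check small values of y:
  y = 0: RHS = 11 is not a perfect cube.
  y = 1: RHS = 35 is not a perfect cube.
  y = -1: RHS = -13 is not a perfect cube.
  y = 2: RHS = 203 is not a perfect cube.
  y = -2: RHS = -181 is not a perfect cube.
  y = 3: RHS = 659 is not a perfect cube.
  y = -3: RHS = -637 is not a perfect cube.
Continuing the search up to |y| = 30 finds no solutions either.
No (x, y) in the scanned range satisfies the equation.

No integer solutions with |y| ≤ 30.


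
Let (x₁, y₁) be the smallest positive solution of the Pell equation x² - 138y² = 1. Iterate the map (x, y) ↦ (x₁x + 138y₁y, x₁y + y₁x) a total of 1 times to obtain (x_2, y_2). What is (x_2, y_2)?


Step 1: Find the fundamental solution (x₁, y₁) of x² - 138y² = 1.
  Expand √138 as a continued fraction. a₀ = ⌊√138⌋ = 11; iterate m_{k+1} = d_k·a_k − m_k, d_{k+1} = (138 − m_{k+1}²)/d_k, a_{k+1} = ⌊(a₀ + m_{k+1})/d_{k+1}⌋ (starting m₀ = 0, d₀ = 1), with convergents p_k = a_k·p_{k-1} + p_{k-2}, q_k = a_k·q_{k-1} + q_{k-2} (p₋₁ = 1, q₋₁ = 0):
  k = 0: a₀ = 11; p₀/q₀ = 11/1; p₀² − 138·q₀² = 121 − 138 = -17.
  k = 1: m = 11, d = 17, a = ⌊(11 + 11)/17⌋ = 1; p/q = (1·11 + 1)/(1·1 + 0) = 12/1; p² − 138·q² = 144 − 138 = 6.
  k = 2: m = 6, d = 6, a = ⌊(11 + 6)/6⌋ = 2; p/q = (2·12 + 11)/(2·1 + 1) = 35/3; p² − 138·q² = 1225 − 1242 = -17.
  k = 3: m = 6, d = 17, a = ⌊(11 + 6)/17⌋ = 1; p/q = (1·35 + 12)/(1·3 + 1) = 47/4; p² − 138·q² = 2209 − 2208 = 1.
  The first convergent with p² − 138·q² = 1 gives the fundamental solution (x₁, y₁) = (47, 4).
Step 2: Apply the recurrence (x_{n+1}, y_{n+1}) = (x₁x_n + 138y₁y_n, x₁y_n + y₁x_n) repeatedly.
  From (x_1, y_1) = (47, 4): x_2 = 47·47 + 138·4·4 = 4417; y_2 = 47·4 + 4·47 = 376.
Step 3: Verify x_2² - 138·y_2² = 19509889 - 19509888 = 1 (should be 1). ✓

(x_1, y_1) = (47, 4); (x_2, y_2) = (4417, 376).
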